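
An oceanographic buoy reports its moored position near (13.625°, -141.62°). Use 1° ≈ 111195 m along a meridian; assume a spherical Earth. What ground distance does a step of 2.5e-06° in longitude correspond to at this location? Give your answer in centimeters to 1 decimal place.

27.0 centimeters

One degree of longitude here spans 111195 × cos 13.625° = 111195 × 0.9719 ≈ 108066 m; 2.5e-06° of that is 0.270164 m.
That is 0.270164 m = 27.016 cm.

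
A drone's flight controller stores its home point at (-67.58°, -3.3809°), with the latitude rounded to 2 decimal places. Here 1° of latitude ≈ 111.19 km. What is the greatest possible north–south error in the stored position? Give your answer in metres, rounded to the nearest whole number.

556 metres

Rounding to 2 decimal places leaves the latitude within ±0.005° of the true value.
North–south distance: 0.005° × 111190 m/° = 555.95 m.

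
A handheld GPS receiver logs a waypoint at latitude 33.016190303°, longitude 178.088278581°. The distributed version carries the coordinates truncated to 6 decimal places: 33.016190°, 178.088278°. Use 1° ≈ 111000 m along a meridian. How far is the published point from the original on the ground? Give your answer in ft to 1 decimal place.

0.2 ft

The latitude changed by +0.000000303° and the longitude by +0.000000581°.
N–S: 0.000000303° × 111000 m/° = 0.033633 m.
E–W at 33.0162°: 0.000000581° × 111000 × cos 33.0162° = 0.000000581 × 111000 × 0.8385 ≈ 0.0540768 m.
Hypotenuse of the two orthogonal shifts: √(0.033633² + 0.0540768²) = 0.0636826 m.
In feet: 0.0636826 m ÷ 0.3048 ≈ 0.20893 ft.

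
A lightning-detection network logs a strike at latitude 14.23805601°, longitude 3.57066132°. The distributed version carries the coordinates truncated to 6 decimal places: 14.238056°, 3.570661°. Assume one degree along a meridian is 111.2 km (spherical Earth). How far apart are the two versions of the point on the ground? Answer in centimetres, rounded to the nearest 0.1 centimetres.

The latitude changed by +0.00000001° and the longitude by +0.00000032°.
N–S: 0.00000001° × 111200 m/° = 0.001112 m.
E–W at 14.2381°: 0.00000032° × 111200 × cos 14.2381° = 0.00000032 × 111200 × 0.9693 ≈ 0.0344909 m.
Distance: √(0.001112² + 0.0344909²) ≈ 0.0345089 m.
That is 0.0345089 m = 3.4509 cm.

3.5 centimetres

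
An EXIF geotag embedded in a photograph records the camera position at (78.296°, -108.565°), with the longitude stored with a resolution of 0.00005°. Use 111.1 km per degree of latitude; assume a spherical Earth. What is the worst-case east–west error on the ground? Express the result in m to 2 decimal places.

With a 0.00005° grid the true value lies within half a step, ±0.00005°/2 = ±2.5e-05°, of the stored one.
One degree of longitude at 78.296° is 111100 × cos 78.296° ≈ 111100 × 0.2029 = 22537.3 m.
East–west error: 2.5e-05° × 22537.3 m/° ≈ 0.563432 m.

0.56 m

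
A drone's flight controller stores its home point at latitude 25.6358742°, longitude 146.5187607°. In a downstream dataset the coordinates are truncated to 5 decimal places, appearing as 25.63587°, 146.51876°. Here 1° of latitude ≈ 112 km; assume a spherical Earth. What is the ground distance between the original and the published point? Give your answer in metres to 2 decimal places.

Δlat = 25.6358742 − 25.63587 = +0.0000042°; Δlon = 146.5187607 − 146.51876 = +0.0000007°.
North–south shift: 0.0000042 × 112000 = 0.4704 m.
East–west at this latitude: 0.0000007° × 112000 × cos 25.6359° ≈ 0.0000007 × 100975 = 0.0706825 m.
Hypotenuse of the two orthogonal shifts: √(0.4704² + 0.0706825²) = 0.475681 m.

0.48 metres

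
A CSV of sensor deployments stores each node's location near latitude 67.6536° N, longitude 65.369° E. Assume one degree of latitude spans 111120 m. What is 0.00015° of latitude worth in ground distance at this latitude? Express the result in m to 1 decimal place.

16.7 m

0.00015° × 111120 m/° = 16.668 m.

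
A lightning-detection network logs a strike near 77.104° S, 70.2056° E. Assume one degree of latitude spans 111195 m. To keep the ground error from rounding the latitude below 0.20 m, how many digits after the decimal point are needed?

6

One degree of latitude covers 111195 m.
With N decimal places the half-ulp bound is 0.5·10⁻ᴺ°, or 0.5·10⁻ᴺ × 111195 m on the ground.
Setting 55597.5 × 10⁻ᴺ ≤ 0.20 gives 10ᴺ ≥ 2.78e+05, i.e. N ≥ 5.44.
N = 5 would give 0.556 m (too coarse); N = 6 gives 0.0556 m ≤ 0.20 m.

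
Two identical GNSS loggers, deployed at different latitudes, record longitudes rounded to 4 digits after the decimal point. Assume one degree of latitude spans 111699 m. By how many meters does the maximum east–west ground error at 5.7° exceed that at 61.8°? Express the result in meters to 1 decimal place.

Rounding to 4 decimal places leaves the longitude within ±5e-05° of the true value.
At 5.7°: 5e-05° × 111699 × cos 5.7° = 5e-05 × 111699 × 0.9951 ≈ 5.5573 m.
Error at 61.8° = 5e-05° × 111699 × cos 61.8° ≈ 5.585 × 0.4726 = 2.6392 m.
So the lower-latitude error exceeds the higher by 5.5573 − 2.6392 = 2.9182 m.

2.9 meters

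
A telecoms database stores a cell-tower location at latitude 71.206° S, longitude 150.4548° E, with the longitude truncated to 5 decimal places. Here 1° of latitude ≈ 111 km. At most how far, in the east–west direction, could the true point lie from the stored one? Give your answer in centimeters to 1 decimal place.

35.8 centimeters

Truncating at 5 decimal places can drop up to a full unit in the last place, so the longitude may be off by as much as 1e-05°.
One degree of longitude at 71.206° is 111000 × cos 71.206° ≈ 111000 × 0.3222 = 35760.5 m.
So at most 1e-05° × 35760.5 ≈ 0.357605 m east–west.
That is 0.357605 m = 35.76 cm.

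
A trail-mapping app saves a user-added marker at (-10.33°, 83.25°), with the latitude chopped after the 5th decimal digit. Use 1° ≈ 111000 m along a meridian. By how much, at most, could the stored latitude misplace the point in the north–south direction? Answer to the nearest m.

1 m

Truncating at 5 decimal places can drop up to a full unit in the last place, so the latitude may be off by as much as 1e-05°.
Along the meridian that is 1e-05° × 111000 m/° = 1.11 m.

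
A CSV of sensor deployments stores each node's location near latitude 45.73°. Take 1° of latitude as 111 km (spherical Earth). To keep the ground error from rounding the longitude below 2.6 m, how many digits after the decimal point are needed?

5 decimal places

At 45.73° one degree of longitude covers 111000 × cos 45.73° ≈ 111000 × 0.6980 ≈ 77482.5 m.
Rounding to N decimal places gives at most 0.5 × 10⁻ᴺ degrees of error, i.e. 0.5 × 10⁻ᴺ × 77482.5 m.
Need 0.5 × 77482.5 × 10⁻ᴺ ≤ 2.6 → 10⁻ᴺ ≤ 6.711e-05, so N ≥ 4.17.
N = 4 would give 3.87 m (too coarse); N = 5 gives 0.387 m ≤ 2.6 m.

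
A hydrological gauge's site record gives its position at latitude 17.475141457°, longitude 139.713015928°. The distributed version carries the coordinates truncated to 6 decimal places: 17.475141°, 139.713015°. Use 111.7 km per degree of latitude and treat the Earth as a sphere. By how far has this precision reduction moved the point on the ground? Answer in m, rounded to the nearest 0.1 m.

0.1 m

The latitude changed by +0.000000457° and the longitude by +0.000000928°.
N–S: 0.000000457° × 111700 m/° = 0.0510469 m.
E–W at 17.4751°: 0.000000928° × 111700 × cos 17.4751° = 0.000000928 × 111700 × 0.9538 ≈ 0.0988735 m.
Hypotenuse of the two orthogonal shifts: √(0.0510469² + 0.0988735²) = 0.111273 m.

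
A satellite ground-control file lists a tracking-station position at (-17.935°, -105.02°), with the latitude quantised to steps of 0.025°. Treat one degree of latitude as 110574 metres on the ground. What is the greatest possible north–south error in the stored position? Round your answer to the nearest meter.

1382 meters

With a 0.025° grid the true value lies within half a step, ±0.025°/2 = ±0.0125°, of the stored one.
Along the meridian that is 0.0125° × 110574 m/° = 1382.18 m.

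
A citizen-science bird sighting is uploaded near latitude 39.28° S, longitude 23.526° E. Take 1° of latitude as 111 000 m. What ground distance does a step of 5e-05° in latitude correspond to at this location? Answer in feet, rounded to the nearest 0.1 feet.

Along a meridian 5e-05° is 5e-05 × 111000 = 5.55 m.
Converting: 5.55 m × 3.2808 ft/m ≈ 18.209 ft.

18.2 feet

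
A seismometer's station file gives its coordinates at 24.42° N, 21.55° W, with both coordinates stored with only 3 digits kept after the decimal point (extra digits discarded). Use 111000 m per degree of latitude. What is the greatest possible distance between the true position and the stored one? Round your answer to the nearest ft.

Truncating at 3 decimal places can drop up to a full unit in the last place, so each coordinate may be off by as much as 0.001°.
N–S: 0.001° × 111000 m/° = 111 m.
Longitude error → 0.001 × 111000 × cos 24.42° = 0.001 × 111000 × 0.9105 ≈ 101.07 m.
The two errors are perpendicular, so the maximum displacement is √(111² + 101.07²) ≈ 150.12 m.
In feet: 150.12 m ÷ 0.3048 ≈ 492.52 ft.

493 ft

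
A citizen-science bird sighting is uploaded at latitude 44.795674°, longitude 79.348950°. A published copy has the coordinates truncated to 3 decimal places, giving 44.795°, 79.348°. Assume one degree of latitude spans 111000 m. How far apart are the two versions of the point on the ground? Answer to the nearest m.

106 m

The latitude changed by +0.000674° and the longitude by +0.000950°.
North–south shift: 0.000674 × 111000 = 74.814 m.
E–W at 44.795°: 0.000950° × 111000 × cos 44.795° = 0.000950 × 111000 × 0.7096 ≈ 74.8307 m.
Combined displacement = (74.814² + 74.8307²)^½ ≈ 105.815 m.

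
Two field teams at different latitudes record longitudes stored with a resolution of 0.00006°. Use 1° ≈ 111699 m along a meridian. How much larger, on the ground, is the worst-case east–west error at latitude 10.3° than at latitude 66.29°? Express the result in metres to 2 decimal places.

1.95 metres

With a 0.00006° grid the true value lies within half a step, ±0.00006°/2 = ±3e-05°, of the stored one.
At 10.3°: 3e-05° × 111699 × cos 10.3° = 3e-05 × 111699 × 0.9839 ≈ 3.297 m.
At 66.29°: 3e-05° × 111699 × cos 66.29° = 3e-05 × 111699 × 0.4021 ≈ 1.3475 m.
So the lower-latitude error exceeds the higher by 3.297 − 1.3475 = 1.9495 m.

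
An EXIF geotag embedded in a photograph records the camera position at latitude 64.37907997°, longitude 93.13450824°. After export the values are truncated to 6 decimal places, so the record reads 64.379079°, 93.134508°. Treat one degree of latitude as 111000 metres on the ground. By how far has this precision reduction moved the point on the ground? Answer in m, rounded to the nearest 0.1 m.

0.1 m

The latitude changed by +0.00000097° and the longitude by +0.00000024°.
North–south shift: 0.00000097 × 111000 = 0.10767 m.
East–west at this latitude: 0.00000024° × 111000 × cos 64.3791° ≈ 0.00000024 × 47998.1 = 0.0115195 m.
Distance: √(0.10767² + 0.0115195²) ≈ 0.108284 m.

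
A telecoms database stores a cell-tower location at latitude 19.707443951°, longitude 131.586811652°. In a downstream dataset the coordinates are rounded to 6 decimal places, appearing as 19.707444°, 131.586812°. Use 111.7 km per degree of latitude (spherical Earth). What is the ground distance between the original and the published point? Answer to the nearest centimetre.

4 centimetres

Δlat = 19.707443951 − 19.707444 = -0.000000049°; Δlon = 131.586811652 − 131.586812 = -0.000000348°.
N–S: -0.000000049° × 111700 m/° = -0.0054733 m.
East–west at this latitude: -0.000000348° × 111700 × cos 19.7074° ≈ -0.000000348 × 105157 = -0.0365948 m.
Combined displacement = (0.0054733² + 0.0365948²)^½ ≈ 0.0370018 m.
That is 0.0370018 m = 3.7002 cm.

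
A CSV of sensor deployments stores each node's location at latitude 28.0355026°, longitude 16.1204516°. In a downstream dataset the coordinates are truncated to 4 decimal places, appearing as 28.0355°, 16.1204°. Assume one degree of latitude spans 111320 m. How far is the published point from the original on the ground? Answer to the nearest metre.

5 metres

The latitude changed by +0.0000026° and the longitude by +0.0000516°.
N–S: 0.0000026° × 111320 m/° = 0.289432 m.
E–W at 28.0355°: 0.0000516° × 111320 × cos 28.0355° = 0.0000516 × 111320 × 0.8827 ≈ 5.07008 m.
Combined displacement = (0.289432² + 5.07008²)^½ ≈ 5.07833 m.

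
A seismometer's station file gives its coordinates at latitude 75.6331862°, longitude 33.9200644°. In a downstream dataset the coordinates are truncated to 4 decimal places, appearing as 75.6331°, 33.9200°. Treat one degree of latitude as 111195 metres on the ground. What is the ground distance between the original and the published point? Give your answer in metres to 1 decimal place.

9.7 metres

Δlat = 75.6331862 − 75.6331 = +0.0000862°; Δlon = 33.9200644 − 33.9200 = +0.0000644°.
North–south shift: 0.0000862 × 111195 = 9.58501 m.
East–west at this latitude: 0.0000644° × 111195 × cos 75.6331° ≈ 0.0000644 × 27590.8 = 1.77685 m.
Hypotenuse of the two orthogonal shifts: √(9.58501² + 1.77685²) = 9.74831 m.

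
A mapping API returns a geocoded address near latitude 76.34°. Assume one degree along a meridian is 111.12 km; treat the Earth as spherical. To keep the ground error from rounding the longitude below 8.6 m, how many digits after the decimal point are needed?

At 76.34° one degree of longitude covers 111120 × cos 76.34° ≈ 111120 × 0.2362 ≈ 26242.1 m.
Rounding to N decimal places gives at most 0.5 × 10⁻ᴺ degrees of error, i.e. 0.5 × 10⁻ᴺ × 26242.1 m.
Setting 13121 × 10⁻ᴺ ≤ 8.6 gives 10ᴺ ≥ 1526, i.e. N ≥ 3.18.
So 4 decimal places suffice (1.31 m); 3 would allow up to 13.1 m.

4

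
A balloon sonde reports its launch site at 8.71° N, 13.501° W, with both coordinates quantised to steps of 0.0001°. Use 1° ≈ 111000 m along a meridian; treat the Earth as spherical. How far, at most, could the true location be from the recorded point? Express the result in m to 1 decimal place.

With a 0.0001° grid the true value lies within half a step, ±0.0001°/2 = ±5e-05°, of the stored one.
Latitude error → 5e-05 × 111000 = 5.55 m along the meridian.
Longitude error → 5e-05 × 111000 × cos 8.71° = 5e-05 × 111000 × 0.9885 ≈ 5.48599 m.
Combining orthogonally: (5.55² + 5.48599²)^½ ≈ 7.80376 m.

7.8 m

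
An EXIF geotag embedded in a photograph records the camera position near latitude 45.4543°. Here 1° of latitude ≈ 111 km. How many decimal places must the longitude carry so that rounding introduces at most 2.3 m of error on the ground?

At 45.4543° one degree of longitude covers 111000 × cos 45.4543° ≈ 111000 × 0.7015 ≈ 77864.1 m.
N decimal places → at most half a unit in the last place, 0.5 × 10⁻ᴺ° = 77864.1/2 × 10⁻ᴺ m.
Need 0.5 × 77864.1 × 10⁻ᴺ ≤ 2.3 → 10⁻ᴺ ≤ 5.908e-05, so N ≥ 4.23.
N = 4 would give 3.89 m (too coarse); N = 5 gives 0.389 m ≤ 2.3 m.

5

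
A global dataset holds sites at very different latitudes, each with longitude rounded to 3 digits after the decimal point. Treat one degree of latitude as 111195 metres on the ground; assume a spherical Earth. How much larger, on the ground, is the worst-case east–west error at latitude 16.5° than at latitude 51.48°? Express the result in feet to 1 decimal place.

Rounding to 3 decimal places leaves the longitude within ±0.0005° of the true value.
Error at 16.5° = 0.0005° × 111195 × cos 16.5° ≈ 55.598 × 0.9588 = 53.308 m.
Error at 51.48° = 0.0005° × 111195 × cos 51.48° ≈ 55.598 × 0.6228 = 34.625 m.
So the lower-latitude error exceeds the higher by 53.308 − 34.625 = 18.683 m.
In feet: 18.6825 m ÷ 0.3048 ≈ 61.294 ft.

61.3 feet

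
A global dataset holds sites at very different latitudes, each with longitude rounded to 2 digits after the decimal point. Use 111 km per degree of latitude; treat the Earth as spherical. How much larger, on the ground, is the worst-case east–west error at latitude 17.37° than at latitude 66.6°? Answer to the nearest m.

Rounding to 2 decimal places leaves the longitude within ±0.005° of the true value.
At 17.37°: 0.005° × 111000 × cos 17.37° = 0.005 × 111000 × 0.9544 ≈ 529.69 m.
Error at 66.6° = 0.005° × 111000 × cos 66.6° ≈ 555 × 0.3971 = 220.42 m.
Difference: 529.69 − 220.42 = 309.27 m.

309 m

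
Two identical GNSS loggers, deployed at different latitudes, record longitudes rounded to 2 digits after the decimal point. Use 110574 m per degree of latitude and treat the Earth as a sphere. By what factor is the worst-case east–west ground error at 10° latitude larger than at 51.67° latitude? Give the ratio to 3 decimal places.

Rounding to 2 decimal places leaves the longitude within ±0.005° of the true value.
At 10°: 0.005° × 110574 × cos 10° = 0.005 × 110574 × 0.9848 ≈ 544.47 m.
At 51.67°: 0.005° × 110574 × cos 51.67° = 0.005 × 110574 × 0.6202 ≈ 342.88 m.
Ratio: 544.47 / 342.88 = cos 10° / cos 51.67° ≈ 1.5879.

1.588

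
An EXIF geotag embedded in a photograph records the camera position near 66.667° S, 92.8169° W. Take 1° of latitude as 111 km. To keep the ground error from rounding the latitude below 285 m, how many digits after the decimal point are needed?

One degree of latitude covers 111000 m.
With N decimal places the half-ulp bound is 0.5·10⁻ᴺ°, or 0.5·10⁻ᴺ × 111000 m on the ground.
Setting 55500 × 10⁻ᴺ ≤ 285 gives 10ᴺ ≥ 194.7, i.e. N ≥ 2.29.
So 3 decimal places suffice (55.5 m); 2 would allow up to 555 m.

3 decimal places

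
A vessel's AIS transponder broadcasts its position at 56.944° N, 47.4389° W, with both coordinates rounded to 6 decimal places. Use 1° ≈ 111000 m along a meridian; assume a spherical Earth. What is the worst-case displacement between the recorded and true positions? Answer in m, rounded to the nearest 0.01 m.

0.06 m

Rounding to 6 decimal places leaves each coordinate within ±5e-07° of the true value.
North–south component: 5e-07° × 111000 = 0.0555 m.
E–W at 56.944°: 5e-07° × 111000 × cos 56.944° = 5e-07 × 111000 × 0.5455 ≈ 0.0302729 m.
Combining orthogonally: (0.0555² + 0.0302729²)^½ ≈ 0.0632195 m.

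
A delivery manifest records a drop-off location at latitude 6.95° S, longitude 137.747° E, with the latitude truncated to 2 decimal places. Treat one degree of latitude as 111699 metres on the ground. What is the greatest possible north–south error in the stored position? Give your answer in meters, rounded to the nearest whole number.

1117 meters

Truncating at 2 decimal places can drop up to a full unit in the last place, so the latitude may be off by as much as 0.01°.
So the N–S error is at most 0.01 × 111699 = 1116.99 m.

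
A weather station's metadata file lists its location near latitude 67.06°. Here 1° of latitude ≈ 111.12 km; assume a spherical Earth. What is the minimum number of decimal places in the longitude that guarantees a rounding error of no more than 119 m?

At 67.06° one degree of longitude covers 111120 × cos 67.06° ≈ 111120 × 0.3898 ≈ 43310.9 m.
Rounding to N decimal places gives at most 0.5 × 10⁻ᴺ degrees of error, i.e. 0.5 × 10⁻ᴺ × 43310.9 m.
Need 0.5 × 43310.9 × 10⁻ᴺ ≤ 119 → 10⁻ᴺ ≤ 5.495e-03, so N ≥ 2.26.
N = 2 would give 217 m (too coarse); N = 3 gives 21.7 m ≤ 119 m.

3 decimal places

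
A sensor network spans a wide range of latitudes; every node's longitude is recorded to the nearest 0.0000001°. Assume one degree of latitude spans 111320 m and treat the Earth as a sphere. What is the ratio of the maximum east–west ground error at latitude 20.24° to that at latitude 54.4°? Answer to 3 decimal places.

Rounding to 7 decimal places leaves the longitude within ±5e-08° of the true value.
At 20.24°: 5e-08° × 111320 × cos 20.24° = 5e-08 × 111320 × 0.9383 ≈ 0.0052223 m.
Error at 54.4° = 5e-08° × 111320 × cos 54.4° ≈ 0.005566 × 0.5821 = 0.0032401 m.
The ratio reduces to cos 20.24° / cos 54.4° = 0.9383/0.5821 ≈ 1.6118.

1.612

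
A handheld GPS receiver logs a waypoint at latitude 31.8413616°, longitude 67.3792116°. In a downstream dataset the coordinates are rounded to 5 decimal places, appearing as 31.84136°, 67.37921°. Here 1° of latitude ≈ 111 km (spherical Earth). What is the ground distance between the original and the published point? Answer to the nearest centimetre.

23 centimetres

The latitude changed by +0.0000016° and the longitude by +0.0000016°.
N–S: 0.0000016° × 111000 m/° = 0.1776 m.
East–west at this latitude: 0.0000016° × 111000 × cos 31.8414° ≈ 0.0000016 × 94295.8 = 0.150873 m.
Hypotenuse of the two orthogonal shifts: √(0.1776² + 0.150873²) = 0.233033 m.
That is 0.233033 m = 23.303 cm.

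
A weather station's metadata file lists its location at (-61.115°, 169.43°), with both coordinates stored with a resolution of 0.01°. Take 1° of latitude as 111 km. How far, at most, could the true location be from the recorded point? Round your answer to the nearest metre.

616 metres

With a 0.01° grid the true value lies within half a step, ±0.01°/2 = ±0.005°, of the stored one.
Latitude error → 0.005 × 111000 = 555 m along the meridian.
East–west component at 61.115°: 0.005° × 111000 × cos 61.115° ≈ 0.005 × 53618.9 ≈ 268.095 m.
The two errors are perpendicular, so the maximum displacement is √(555² + 268.095²) ≈ 616.36 m.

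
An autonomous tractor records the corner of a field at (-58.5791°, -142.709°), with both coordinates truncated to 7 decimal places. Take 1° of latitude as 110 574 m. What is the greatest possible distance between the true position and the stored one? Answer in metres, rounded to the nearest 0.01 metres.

0.01 metres

Truncating at 7 decimal places can drop up to a full unit in the last place, so each coordinate may be off by as much as 1e-07°.
Latitude error → 1e-07 × 110574 = 0.0110574 m along the meridian.
Longitude error → 1e-07 × 110574 × cos 58.5791° = 1e-07 × 110574 × 0.5213 ≈ 0.00576445 m.
The two errors are perpendicular, so the maximum displacement is √(0.0110574² + 0.00576445²) ≈ 0.0124698 m.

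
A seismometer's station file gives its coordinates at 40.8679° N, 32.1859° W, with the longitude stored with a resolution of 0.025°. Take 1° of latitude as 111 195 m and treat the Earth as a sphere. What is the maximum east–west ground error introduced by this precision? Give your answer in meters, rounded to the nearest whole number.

With a 0.025° grid the true value lies within half a step, ±0.025°/2 = ±0.0125°, of the stored one.
One degree of longitude at 40.8679° is 111195 × cos 40.8679° ≈ 111195 × 0.7562 = 84087.9 m.
East–west error: 0.0125° × 84087.9 m/° ≈ 1051.1 m.

1051 meters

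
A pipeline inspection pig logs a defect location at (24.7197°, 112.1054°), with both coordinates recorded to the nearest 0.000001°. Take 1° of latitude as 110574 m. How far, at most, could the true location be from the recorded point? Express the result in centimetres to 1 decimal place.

7.5 centimetres

Rounding to 6 decimal places leaves each coordinate within ±5e-07° of the true value.
N–S: 5e-07° × 110574 m/° = 0.055287 m.
East–west component at 24.7197°: 5e-07° × 110574 × cos 24.7197° ≈ 5e-07 × 100441 ≈ 0.0502207 m.
Worst case both components are at the extreme and orthogonal: √(0.055287² + 0.0502207²) ≈ 0.0746912 m.
That is 0.0746912 m = 7.4691 cm.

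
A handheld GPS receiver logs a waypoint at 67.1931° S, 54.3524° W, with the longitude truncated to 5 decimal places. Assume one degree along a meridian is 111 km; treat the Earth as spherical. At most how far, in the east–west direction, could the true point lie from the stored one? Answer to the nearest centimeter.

43 centimeters

Truncating at 5 decimal places can drop up to a full unit in the last place, so the longitude may be off by as much as 1e-05°.
At latitude 67.1931° a degree of longitude spans 111000 m × cos 67.1931° = 111000 × 0.3876 ≈ 43026.6 m.
So at most 1e-05° × 43026.6 ≈ 0.430266 m east–west.
That is 0.430266 m = 43.027 cm.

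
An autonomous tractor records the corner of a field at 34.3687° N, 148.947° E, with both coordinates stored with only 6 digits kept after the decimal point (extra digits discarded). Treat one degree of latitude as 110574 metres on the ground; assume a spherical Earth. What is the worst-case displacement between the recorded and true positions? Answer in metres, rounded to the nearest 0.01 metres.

0.14 metres

Truncating at 6 decimal places can drop up to a full unit in the last place, so each coordinate may be off by as much as 1e-06°.
Latitude error → 1e-06 × 110574 = 0.110574 m along the meridian.
Longitude error → 1e-06 × 110574 × cos 34.3687° = 1e-06 × 110574 × 0.8254 ≈ 0.0912702 m.
Combining orthogonally: (0.110574² + 0.0912702²)^½ ≈ 0.143377 m.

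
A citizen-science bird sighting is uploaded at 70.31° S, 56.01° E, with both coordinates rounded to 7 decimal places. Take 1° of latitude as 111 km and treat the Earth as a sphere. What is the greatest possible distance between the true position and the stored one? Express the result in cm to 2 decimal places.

Rounding to 7 decimal places leaves each coordinate within ±5e-08° of the true value.
North–south component: 5e-08° × 111000 = 0.00555 m.
Longitude error → 5e-08 × 111000 × cos 70.31° = 5e-08 × 111000 × 0.3369 ≈ 0.00186997 m.
Worst case both components are at the extreme and orthogonal: √(0.00555² + 0.00186997²) ≈ 0.00585656 m.
That is 0.00585656 m = 0.58566 cm.

0.59 cm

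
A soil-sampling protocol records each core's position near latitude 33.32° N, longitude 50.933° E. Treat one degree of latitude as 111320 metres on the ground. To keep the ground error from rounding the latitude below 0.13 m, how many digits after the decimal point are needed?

6 decimal places

One degree of latitude covers 111320 m.
With N decimal places the half-ulp bound is 0.5·10⁻ᴺ°, or 0.5·10⁻ᴺ × 111320 m on the ground.
Setting 55660 × 10⁻ᴺ ≤ 0.13 gives 10ᴺ ≥ 4.282e+05, i.e. N ≥ 5.63.
So 6 decimal places suffice (0.0557 m); 5 would allow up to 0.557 m.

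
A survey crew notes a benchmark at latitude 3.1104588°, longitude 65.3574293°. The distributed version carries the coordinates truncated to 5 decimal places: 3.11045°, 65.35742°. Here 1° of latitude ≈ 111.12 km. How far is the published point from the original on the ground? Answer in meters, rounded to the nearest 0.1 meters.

Δlat = 3.1104588 − 3.11045 = +0.0000088°; Δlon = 65.3574293 − 65.35742 = +0.0000093°.
North–south shift: 0.0000088 × 111120 = 0.977856 m.
E–W at 3.11045°: 0.0000093° × 111120 × cos 3.11045° = 0.0000093 × 111120 × 0.9985 ≈ 1.03189 m.
Hypotenuse of the two orthogonal shifts: √(0.977856² + 1.03189²) = 1.42162 m.

1.4 meters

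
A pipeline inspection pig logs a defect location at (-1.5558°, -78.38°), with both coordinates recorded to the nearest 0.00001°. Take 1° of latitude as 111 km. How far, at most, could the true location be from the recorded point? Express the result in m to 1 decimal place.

Rounding to 5 decimal places leaves each coordinate within ±5e-06° of the true value.
Latitude error → 5e-06 × 111000 = 0.555 m along the meridian.
Longitude error → 5e-06 × 111000 × cos 1.5558° = 5e-06 × 111000 × 0.9996 ≈ 0.554795 m.
Worst case both components are at the extreme and orthogonal: √(0.555² + 0.554795²) ≈ 0.784744 m.

0.8 m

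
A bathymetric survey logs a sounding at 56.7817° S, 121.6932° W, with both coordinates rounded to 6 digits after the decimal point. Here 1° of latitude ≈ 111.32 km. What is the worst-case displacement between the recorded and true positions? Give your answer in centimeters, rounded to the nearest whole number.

6 centimeters

Rounding to 6 decimal places leaves each coordinate within ±5e-07° of the true value.
Latitude error → 5e-07 × 111320 = 0.05566 m along the meridian.
E–W at 56.7817°: 5e-07° × 111320 × cos 56.7817° = 5e-07 × 111320 × 0.5478 ≈ 0.0304922 m.
The two errors are perpendicular, so the maximum displacement is √(0.05566² + 0.0304922²) ≈ 0.063465 m.
That is 0.063465 m = 6.3465 cm.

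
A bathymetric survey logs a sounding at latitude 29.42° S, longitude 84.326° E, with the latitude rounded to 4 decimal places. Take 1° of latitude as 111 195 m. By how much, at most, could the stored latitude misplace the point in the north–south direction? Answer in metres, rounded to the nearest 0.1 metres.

Rounding to 4 decimal places leaves the latitude within ±5e-05° of the true value.
North–south distance: 5e-05° × 111195 m/° = 5.55975 m.

5.6 metres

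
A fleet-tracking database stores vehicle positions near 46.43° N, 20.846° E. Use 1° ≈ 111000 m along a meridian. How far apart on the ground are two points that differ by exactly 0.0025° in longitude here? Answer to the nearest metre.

At 46.43° a degree of longitude is 111000 × cos 46.43° ≈ 76505.7 m, so 0.0025° corresponds to 191.264 m.

191 metres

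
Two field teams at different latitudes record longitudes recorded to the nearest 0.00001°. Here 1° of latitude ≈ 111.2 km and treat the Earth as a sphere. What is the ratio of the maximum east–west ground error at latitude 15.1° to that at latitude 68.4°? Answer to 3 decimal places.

2.623

Rounding to 5 decimal places leaves the longitude within ±5e-06° of the true value.
At 15.1°: 5e-06° × 111200 × cos 15.1° = 5e-06 × 111200 × 0.9655 ≈ 0.5368 m.
Error at 68.4° = 5e-06° × 111200 × cos 68.4° ≈ 0.556 × 0.3681 = 0.20468 m.
Ratio: 0.5368 / 0.20468 = cos 15.1° / cos 68.4° ≈ 2.6227.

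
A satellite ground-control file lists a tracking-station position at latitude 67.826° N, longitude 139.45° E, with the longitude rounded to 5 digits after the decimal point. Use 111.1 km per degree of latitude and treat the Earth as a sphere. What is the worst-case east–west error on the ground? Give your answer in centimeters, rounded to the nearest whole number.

Rounding to 5 decimal places leaves the longitude within ±5e-06° of the true value.
Parallels shrink by cos φ, so at 67.826° a degree of longitude is 111100 × 0.3774 ≈ 41931.4 m.
So at most 5e-06° × 41931.4 ≈ 0.209657 m east–west.
That is 0.209657 m = 20.966 cm.

21 centimeters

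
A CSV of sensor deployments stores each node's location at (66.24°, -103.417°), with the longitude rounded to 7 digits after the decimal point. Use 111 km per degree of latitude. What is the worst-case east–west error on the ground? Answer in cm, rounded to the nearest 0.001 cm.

0.224 cm

Rounding to 7 decimal places leaves the longitude within ±5e-08° of the true value.
At latitude 66.24° a degree of longitude spans 111000 m × cos 66.24° = 111000 × 0.4029 ≈ 44722.6 m.
So at most 5e-08° × 44722.6 ≈ 0.00223613 m east–west.
That is 0.00223613 m = 0.22361 cm.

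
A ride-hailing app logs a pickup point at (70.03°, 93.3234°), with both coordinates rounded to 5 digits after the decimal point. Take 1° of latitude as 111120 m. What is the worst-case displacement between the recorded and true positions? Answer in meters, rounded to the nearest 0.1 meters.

Rounding to 5 decimal places leaves each coordinate within ±5e-06° of the true value.
N–S: 5e-06° × 111120 m/° = 0.5556 m.
East–west component at 70.03°: 5e-06° × 111120 × cos 70.03° ≈ 5e-06 × 37950.6 ≈ 0.189753 m.
Combining orthogonally: (0.5556² + 0.189753²)^½ ≈ 0.587109 m.

0.6 meters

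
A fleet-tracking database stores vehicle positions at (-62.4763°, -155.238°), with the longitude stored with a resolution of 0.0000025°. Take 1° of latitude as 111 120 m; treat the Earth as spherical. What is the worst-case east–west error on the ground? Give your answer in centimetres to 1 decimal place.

With a 0.0000025° grid the true value lies within half a step, ±0.0000025°/2 = ±1.25e-06°, of the stored one.
At latitude 62.4763° a degree of longitude spans 111120 m × cos 62.4763° = 111120 × 0.4621 ≈ 51350.3 m.
East–west error: 1.25e-06° × 51350.3 m/° ≈ 0.0641878 m.
That is 0.0641878 m = 6.4188 cm.

6.4 centimetres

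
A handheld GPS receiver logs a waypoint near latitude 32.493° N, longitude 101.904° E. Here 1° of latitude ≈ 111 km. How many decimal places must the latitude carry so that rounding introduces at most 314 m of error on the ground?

One degree of latitude covers 111000 m.
N decimal places → at most half a unit in the last place, 0.5 × 10⁻ᴺ° = 111000/2 × 10⁻ᴺ m.
Setting 55500 × 10⁻ᴺ ≤ 314 gives 10ᴺ ≥ 176.8, i.e. N ≥ 2.25.
At 2 places the error can reach 555 m, but 3 places keeps it to 55.5 m.

3 decimal places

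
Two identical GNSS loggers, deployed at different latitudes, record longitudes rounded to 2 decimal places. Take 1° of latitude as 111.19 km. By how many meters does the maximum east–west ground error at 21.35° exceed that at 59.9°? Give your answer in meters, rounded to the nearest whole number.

239 meters

Rounding to 2 decimal places leaves the longitude within ±0.005° of the true value.
Error at 21.35° = 0.005° × 111190 × cos 21.35° ≈ 555.95 × 0.9314 = 517.8 m.
At 59.9°: 0.005° × 111190 × cos 59.9° = 0.005 × 111190 × 0.5015 ≈ 278.81 m.
So the lower-latitude error exceeds the higher by 517.8 − 278.81 = 238.98 m.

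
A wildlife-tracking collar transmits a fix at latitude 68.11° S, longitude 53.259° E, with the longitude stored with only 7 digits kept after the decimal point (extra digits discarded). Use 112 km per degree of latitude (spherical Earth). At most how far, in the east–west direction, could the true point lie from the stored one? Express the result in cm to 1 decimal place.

Truncating at 7 decimal places can drop up to a full unit in the last place, so the longitude may be off by as much as 1e-07°.
One degree of longitude at 68.11° is 112000 × cos 68.11° ≈ 112000 × 0.3728 = 41756.5 m.
Maximum E–W displacement: 1e-07 × 41756.5 = 0.00417565 m.
That is 0.00417565 m = 0.41756 cm.

0.4 cm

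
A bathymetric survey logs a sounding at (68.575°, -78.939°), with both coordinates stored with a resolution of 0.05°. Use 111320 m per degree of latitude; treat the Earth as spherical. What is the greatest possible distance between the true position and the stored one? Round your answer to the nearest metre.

2963 metres

With a 0.05° grid the true value lies within half a step, ±0.05°/2 = ±0.025°, of the stored one.
Latitude error → 0.025 × 111320 = 2783 m along the meridian.
E–W at 68.575°: 0.025° × 111320 × cos 68.575° = 0.025 × 111320 × 0.3653 ≈ 1016.58 m.
Combining orthogonally: (2783² + 1016.58²)^½ ≈ 2962.86 m.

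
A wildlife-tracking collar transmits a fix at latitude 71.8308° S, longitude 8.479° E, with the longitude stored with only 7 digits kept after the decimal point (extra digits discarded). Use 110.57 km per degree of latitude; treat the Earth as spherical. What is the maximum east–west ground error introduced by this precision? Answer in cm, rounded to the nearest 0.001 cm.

Truncating at 7 decimal places can drop up to a full unit in the last place, so the longitude may be off by as much as 1e-07°.
At latitude 71.8308° a degree of longitude spans 110570 m × cos 71.8308° = 110570 × 0.3118 ≈ 34478.4 m.
So at most 1e-07° × 34478.4 ≈ 0.00344784 m east–west.
That is 0.00344784 m = 0.34478 cm.

0.345 cm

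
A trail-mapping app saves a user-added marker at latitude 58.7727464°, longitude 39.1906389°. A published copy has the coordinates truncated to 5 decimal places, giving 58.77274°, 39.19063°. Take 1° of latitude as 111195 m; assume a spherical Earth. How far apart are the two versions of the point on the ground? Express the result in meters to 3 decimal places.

0.877 meters

Δlat = 58.7727464 − 58.77274 = +0.0000064°; Δlon = 39.1906389 − 39.19063 = +0.0000089°.
North–south shift: 0.0000064 × 111195 = 0.711648 m.
East–west at this latitude: 0.0000089° × 111195 × cos 58.7727° ≈ 0.0000089 × 57647.3 = 0.513061 m.
Combined displacement = (0.711648² + 0.513061²)^½ ≈ 0.877311 m.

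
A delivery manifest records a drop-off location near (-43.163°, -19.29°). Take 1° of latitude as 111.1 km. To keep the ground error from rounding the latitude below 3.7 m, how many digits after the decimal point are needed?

One degree of latitude covers 111100 m.
N decimal places → at most half a unit in the last place, 0.5 × 10⁻ᴺ° = 111100/2 × 10⁻ᴺ m.
Setting 55550 × 10⁻ᴺ ≤ 3.7 gives 10ᴺ ≥ 1.501e+04, i.e. N ≥ 4.18.
So 5 decimal places suffice (0.555 m); 4 would allow up to 5.56 m.

5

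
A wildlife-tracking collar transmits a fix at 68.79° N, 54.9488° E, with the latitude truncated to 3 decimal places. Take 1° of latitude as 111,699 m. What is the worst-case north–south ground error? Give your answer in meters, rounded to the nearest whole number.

Truncating at 3 decimal places can drop up to a full unit in the last place, so the latitude may be off by as much as 0.001°.
North–south distance: 0.001° × 111699 m/° = 111.699 m.

112 meters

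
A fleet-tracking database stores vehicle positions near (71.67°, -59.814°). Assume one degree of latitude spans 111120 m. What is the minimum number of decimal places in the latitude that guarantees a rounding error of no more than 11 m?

4 decimal places

One degree of latitude covers 111120 m.
With N decimal places the half-ulp bound is 0.5·10⁻ᴺ°, or 0.5·10⁻ᴺ × 111120 m on the ground.
Need 0.5 × 111120 × 10⁻ᴺ ≤ 11 → 10⁻ᴺ ≤ 1.980e-04, so N ≥ 3.70.
N = 3 would give 55.6 m (too coarse); N = 4 gives 5.56 m ≤ 11 m.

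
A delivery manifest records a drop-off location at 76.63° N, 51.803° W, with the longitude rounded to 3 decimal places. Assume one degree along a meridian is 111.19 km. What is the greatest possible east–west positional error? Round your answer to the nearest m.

13 m

Rounding to 3 decimal places leaves the longitude within ±0.0005° of the true value.
Parallels shrink by cos φ, so at 76.63° a degree of longitude is 111190 × 0.2312 ≈ 25711.4 m.
So at most 0.0005° × 25711.4 ≈ 12.8557 m east–west.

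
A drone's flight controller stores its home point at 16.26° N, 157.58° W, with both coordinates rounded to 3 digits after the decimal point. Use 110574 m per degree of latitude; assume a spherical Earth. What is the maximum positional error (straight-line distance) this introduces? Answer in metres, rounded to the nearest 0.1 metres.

76.6 metres

Rounding to 3 decimal places leaves each coordinate within ±0.0005° of the true value.
Latitude error → 0.0005 × 110574 = 55.287 m along the meridian.
E–W at 16.26°: 0.0005° × 110574 × cos 16.26° = 0.0005 × 110574 × 0.9600 ≈ 53.0756 m.
The two errors are perpendicular, so the maximum displacement is √(55.287² + 53.0756²) ≈ 76.6399 m.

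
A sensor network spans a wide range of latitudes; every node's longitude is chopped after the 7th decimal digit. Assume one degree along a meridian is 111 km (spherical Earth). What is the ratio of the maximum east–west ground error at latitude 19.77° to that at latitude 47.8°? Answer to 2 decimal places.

1.40

Truncating at 7 decimal places can drop up to a full unit in the last place, so the longitude may be off by as much as 1e-07°.
At 19.77°: 1e-07° × 111000 × cos 19.77° = 1e-07 × 111000 × 0.9411 ≈ 0.010446 m.
At 47.8°: 1e-07° × 111000 × cos 47.8° = 1e-07 × 111000 × 0.6717 ≈ 0.0074561 m.
The ratio reduces to cos 19.77° / cos 47.8° = 0.9411/0.6717 ≈ 1.4010.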